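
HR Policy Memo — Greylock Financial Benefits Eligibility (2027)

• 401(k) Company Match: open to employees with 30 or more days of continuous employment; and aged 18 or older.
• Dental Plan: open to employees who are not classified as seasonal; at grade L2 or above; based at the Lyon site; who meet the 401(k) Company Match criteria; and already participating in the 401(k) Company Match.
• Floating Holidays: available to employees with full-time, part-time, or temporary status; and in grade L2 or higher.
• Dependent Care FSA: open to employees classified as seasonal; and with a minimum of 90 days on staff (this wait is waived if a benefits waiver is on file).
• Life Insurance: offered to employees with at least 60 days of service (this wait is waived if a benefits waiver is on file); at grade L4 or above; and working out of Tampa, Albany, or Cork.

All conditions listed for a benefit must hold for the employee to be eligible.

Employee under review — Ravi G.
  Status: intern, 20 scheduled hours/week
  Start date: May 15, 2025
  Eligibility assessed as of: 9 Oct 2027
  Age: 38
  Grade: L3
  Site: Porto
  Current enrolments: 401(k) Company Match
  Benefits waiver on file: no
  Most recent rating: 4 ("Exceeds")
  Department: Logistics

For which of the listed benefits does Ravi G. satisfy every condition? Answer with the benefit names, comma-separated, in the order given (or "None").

Service from May 15, 2025 to 9 Oct 2027: 877 days.
401(k) Company Match — service 877 days ≥ 30 days ✓; age 38 ≥ 18 ✓ → eligible.
Dental Plan — status intern ✓ (not excluded); grade L3 ≥ L2 ✓; site Porto ✗ (not Lyon) → not eligible.
Floating Holidays — status intern ✗ (requires full-time, part-time, or temporary) → not eligible.
Dependent Care FSA — status intern ✗ (requires seasonal) → not eligible.
Life Insurance — no waiver, service 877 days ≥ 60 days ✓; grade L3 < L4 ✗ → not eligible.

401(k) Company Match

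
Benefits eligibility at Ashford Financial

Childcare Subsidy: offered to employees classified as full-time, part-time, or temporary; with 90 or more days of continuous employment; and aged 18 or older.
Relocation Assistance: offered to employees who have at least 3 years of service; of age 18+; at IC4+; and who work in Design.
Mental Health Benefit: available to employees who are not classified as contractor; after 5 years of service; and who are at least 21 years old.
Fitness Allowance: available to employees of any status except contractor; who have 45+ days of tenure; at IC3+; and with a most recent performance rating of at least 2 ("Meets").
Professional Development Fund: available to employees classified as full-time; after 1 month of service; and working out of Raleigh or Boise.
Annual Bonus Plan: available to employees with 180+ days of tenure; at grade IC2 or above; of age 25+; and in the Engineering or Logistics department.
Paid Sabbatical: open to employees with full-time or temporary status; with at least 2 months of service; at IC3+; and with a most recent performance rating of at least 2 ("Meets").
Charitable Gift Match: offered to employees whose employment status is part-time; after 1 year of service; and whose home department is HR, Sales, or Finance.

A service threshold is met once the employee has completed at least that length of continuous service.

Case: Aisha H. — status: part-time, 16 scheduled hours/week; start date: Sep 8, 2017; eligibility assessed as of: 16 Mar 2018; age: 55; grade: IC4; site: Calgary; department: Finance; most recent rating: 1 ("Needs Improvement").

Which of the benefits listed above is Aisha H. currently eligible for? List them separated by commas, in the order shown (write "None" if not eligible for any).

Service from Sep 8, 2017 to 16 Mar 2018: 189 days.
Childcare Subsidy — status part-time ✓; service 189 days ≥ 90 days ✓; age 55 ≥ 18 ✓ → eligible.
Relocation Assistance — service 189 days < 3 years (≈1095 days) ✗ → not eligible.
Mental Health Benefit — status part-time ✓ (not excluded); service 189 days < 5 years (≈1825 days) ✗ → not eligible.
Fitness Allowance — status part-time ✓ (not excluded); service 189 days ≥ 45 days ✓; grade IC4 ≥ IC3 ✓; rating 1 < 2 ✗ → not eligible.
Professional Development Fund — status part-time ✗ (requires full-time) → not eligible.
Annual Bonus Plan — service 189 days ≥ 180 days ✓; grade IC4 ≥ IC2 ✓; age 55 ≥ 25 ✓; dept Finance ✗ → not eligible.
Paid Sabbatical — status part-time ✗ (requires full-time or temporary) → not eligible.
Charitable Gift Match — status part-time ✓; service 189 days < 1 year (≈365 days) ✗ → not eligible.

Childcare Subsidy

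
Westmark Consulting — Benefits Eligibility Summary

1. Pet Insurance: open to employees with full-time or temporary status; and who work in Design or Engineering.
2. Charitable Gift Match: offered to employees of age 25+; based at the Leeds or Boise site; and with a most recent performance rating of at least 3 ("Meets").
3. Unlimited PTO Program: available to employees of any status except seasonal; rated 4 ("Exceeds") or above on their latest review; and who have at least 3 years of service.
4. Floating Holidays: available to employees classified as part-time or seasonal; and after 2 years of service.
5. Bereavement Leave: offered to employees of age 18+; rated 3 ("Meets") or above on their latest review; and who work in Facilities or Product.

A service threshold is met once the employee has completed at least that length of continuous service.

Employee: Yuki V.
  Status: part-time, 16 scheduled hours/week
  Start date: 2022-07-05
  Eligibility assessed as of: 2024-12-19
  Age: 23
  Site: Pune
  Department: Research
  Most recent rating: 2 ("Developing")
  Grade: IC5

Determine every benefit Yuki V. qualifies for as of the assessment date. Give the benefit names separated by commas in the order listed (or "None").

Floating Holidays

Service from 2022-07-05 to 2024-12-19: 898 days.
Pet Insurance — status part-time ✗ (requires full-time or temporary) → not eligible.
Charitable Gift Match — age 23 < 25 ✗ → not eligible.
Unlimited PTO Program — status part-time ✓ (not excluded); rating 2 < 4 ✗ → not eligible.
Floating Holidays — status part-time ✓; service 898 days ≥ 2 years (≈730 days) ✓ → eligible.
Bereavement Leave — age 23 ≥ 18 ✓; rating 2 < 3 ✗ → not eligible.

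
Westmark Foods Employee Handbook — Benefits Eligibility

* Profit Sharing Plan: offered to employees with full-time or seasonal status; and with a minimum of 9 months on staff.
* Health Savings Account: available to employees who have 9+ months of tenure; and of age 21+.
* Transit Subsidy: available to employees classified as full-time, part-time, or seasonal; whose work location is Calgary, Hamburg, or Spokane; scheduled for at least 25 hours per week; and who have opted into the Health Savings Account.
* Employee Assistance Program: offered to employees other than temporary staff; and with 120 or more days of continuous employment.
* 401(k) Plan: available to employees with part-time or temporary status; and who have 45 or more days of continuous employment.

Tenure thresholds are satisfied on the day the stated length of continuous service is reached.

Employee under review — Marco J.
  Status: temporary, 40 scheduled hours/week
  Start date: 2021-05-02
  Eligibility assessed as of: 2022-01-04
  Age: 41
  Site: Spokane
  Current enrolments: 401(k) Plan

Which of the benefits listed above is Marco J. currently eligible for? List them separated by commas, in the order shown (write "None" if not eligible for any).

Service from 2021-05-02 to 2022-01-04: 247 days.
Profit Sharing Plan — status temporary ✗ (requires full-time or seasonal) → not eligible.
Health Savings Account — service 247 days < 9 months (≈270 days) ✗ → not eligible.
Transit Subsidy — status temporary ✗ (requires full-time, part-time, or seasonal) → not eligible.
Employee Assistance Program — status temporary ✗ (excluded) → not eligible.
401(k) Plan — status temporary ✓; service 247 days ≥ 45 days ✓ → eligible.

401(k) Plan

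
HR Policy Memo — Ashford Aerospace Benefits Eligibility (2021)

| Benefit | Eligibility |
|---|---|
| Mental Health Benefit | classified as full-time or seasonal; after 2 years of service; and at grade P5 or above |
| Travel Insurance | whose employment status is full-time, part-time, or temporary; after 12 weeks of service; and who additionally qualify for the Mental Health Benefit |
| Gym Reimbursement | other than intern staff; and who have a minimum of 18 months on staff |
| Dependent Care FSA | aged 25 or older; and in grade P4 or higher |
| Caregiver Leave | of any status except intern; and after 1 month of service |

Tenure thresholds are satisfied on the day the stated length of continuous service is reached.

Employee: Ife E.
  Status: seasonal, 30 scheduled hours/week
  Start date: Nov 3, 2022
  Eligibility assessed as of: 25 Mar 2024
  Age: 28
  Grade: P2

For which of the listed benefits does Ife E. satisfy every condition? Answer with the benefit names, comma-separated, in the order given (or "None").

Caregiver Leave

Service from Nov 3, 2022 to 25 Mar 2024: 508 days.
Mental Health Benefit — status seasonal ✓; service 508 days < 2 years (≈730 days) ✗ → not eligible.
Travel Insurance — status seasonal ✗ (requires full-time, part-time, or temporary) → not eligible.
Gym Reimbursement — status seasonal ✓ (not excluded); service 508 days < 18 months (≈540 days) ✗ → not eligible.
Dependent Care FSA — age 28 ≥ 25 ✓; grade P2 < P4 ✗ → not eligible.
Caregiver Leave — status seasonal ✓ (not excluded); service 508 days ≥ 1 month (≈30 days) ✓ → eligible.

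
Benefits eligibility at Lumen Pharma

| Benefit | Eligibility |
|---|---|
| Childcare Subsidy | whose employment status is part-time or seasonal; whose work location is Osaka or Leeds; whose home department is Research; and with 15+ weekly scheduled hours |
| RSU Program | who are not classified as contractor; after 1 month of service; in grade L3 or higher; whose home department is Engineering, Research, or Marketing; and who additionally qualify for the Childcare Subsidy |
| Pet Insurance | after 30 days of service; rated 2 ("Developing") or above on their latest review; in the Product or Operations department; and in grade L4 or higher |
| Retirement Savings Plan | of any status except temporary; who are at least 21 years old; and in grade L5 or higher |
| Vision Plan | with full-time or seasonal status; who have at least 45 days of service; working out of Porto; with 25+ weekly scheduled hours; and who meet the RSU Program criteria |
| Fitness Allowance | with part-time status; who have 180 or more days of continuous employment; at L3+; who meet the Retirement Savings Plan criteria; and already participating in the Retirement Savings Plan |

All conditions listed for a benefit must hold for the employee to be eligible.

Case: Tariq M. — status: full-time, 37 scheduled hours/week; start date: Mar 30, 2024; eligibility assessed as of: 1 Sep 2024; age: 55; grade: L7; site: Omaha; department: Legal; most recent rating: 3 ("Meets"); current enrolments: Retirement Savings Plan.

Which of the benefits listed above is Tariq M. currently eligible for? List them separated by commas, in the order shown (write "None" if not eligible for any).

Service from Mar 30, 2024 to 1 Sep 2024: 155 days.
Childcare Subsidy — status full-time ✗ (requires part-time or seasonal) → not eligible.
RSU Program — status full-time ✓ (not excluded); service 155 days ≥ 1 month (≈30 days) ✓; grade L7 ≥ L3 ✓; dept Legal ✗ → not eligible.
Pet Insurance — service 155 days ≥ 30 days ✓; rating 3 ≥ 2 ✓; dept Legal ✗ → not eligible.
Retirement Savings Plan — status full-time ✓ (not excluded); age 55 ≥ 21 ✓; grade L7 ≥ L5 ✓ → eligible.
Vision Plan — status full-time ✓; service 155 days ≥ 45 days ✓; site Omaha ✗ (not Porto) → not eligible.
Fitness Allowance — status full-time ✗ (requires part-time) → not eligible.

Retirement Savings Plan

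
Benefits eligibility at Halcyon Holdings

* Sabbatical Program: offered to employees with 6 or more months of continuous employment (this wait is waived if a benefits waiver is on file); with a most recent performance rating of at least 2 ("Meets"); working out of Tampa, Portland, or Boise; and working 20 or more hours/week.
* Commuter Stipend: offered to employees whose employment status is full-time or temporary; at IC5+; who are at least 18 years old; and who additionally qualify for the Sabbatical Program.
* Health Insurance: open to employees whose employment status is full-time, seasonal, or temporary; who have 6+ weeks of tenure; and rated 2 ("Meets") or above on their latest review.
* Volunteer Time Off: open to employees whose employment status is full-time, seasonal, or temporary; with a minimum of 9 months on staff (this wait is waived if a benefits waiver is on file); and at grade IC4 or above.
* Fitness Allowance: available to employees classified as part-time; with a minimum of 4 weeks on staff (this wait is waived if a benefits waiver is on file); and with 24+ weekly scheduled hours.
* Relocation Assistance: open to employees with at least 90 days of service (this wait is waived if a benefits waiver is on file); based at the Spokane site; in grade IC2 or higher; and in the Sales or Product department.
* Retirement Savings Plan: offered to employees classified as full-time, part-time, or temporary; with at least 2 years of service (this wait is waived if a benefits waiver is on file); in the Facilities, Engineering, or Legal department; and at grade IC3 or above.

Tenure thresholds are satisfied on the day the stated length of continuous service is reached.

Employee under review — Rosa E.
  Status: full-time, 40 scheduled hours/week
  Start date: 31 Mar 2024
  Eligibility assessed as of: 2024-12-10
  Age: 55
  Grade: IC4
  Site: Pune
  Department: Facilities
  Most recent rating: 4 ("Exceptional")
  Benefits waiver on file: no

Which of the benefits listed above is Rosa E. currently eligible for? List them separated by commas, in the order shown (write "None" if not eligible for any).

Service from 31 Mar 2024 to 2024-12-10: 254 days.
Sabbatical Program — no waiver, service 254 days ≥ 6 months (≈180 days) ✓; rating 4 ≥ 2 ✓; site Pune ✗ (not Tampa, Portland, or Boise) → not eligible.
Commuter Stipend — status full-time ✓; grade IC4 < IC5 ✗ → not eligible.
Health Insurance — status full-time ✓; service 254 days ≥ 6 weeks (≈42 days) ✓; rating 4 ≥ 2 ✓ → eligible.
Volunteer Time Off — status full-time ✓; no waiver, service 254 days < 9 months (≈270 days) ✗ → not eligible.
Fitness Allowance — status full-time ✗ (requires part-time) → not eligible.
Relocation Assistance — no waiver, service 254 days ≥ 90 days ✓; site Pune ✗ (not Spokane) → not eligible.
Retirement Savings Plan — status full-time ✓; no waiver, service 254 days < 2 years (≈730 days) ✗ → not eligible.

Health Insurance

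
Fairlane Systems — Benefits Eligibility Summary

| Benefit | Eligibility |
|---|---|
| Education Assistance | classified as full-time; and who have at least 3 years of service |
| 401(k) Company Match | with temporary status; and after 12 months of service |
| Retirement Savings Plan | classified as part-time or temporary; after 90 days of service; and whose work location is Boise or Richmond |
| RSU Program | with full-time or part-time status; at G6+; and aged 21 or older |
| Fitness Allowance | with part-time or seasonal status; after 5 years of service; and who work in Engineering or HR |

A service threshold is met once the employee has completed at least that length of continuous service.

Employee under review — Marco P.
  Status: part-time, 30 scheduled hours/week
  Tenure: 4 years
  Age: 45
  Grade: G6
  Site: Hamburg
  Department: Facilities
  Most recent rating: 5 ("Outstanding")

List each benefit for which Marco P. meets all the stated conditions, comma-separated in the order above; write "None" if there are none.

Education Assistance — status part-time ✗ (requires full-time) → not eligible.
401(k) Company Match — status part-time ✗ (requires temporary) → not eligible.
Retirement Savings Plan — status part-time ✓; service 4 years ≥ 90 days ✓; site Hamburg ✗ (not Boise or Richmond) → not eligible.
RSU Program — status part-time ✓; grade G6 ≥ G6 ✓; age 45 ≥ 21 ✓ → eligible.
Fitness Allowance — status part-time ✓; service 4 years < 5 years ✗ → not eligible.

RSU Program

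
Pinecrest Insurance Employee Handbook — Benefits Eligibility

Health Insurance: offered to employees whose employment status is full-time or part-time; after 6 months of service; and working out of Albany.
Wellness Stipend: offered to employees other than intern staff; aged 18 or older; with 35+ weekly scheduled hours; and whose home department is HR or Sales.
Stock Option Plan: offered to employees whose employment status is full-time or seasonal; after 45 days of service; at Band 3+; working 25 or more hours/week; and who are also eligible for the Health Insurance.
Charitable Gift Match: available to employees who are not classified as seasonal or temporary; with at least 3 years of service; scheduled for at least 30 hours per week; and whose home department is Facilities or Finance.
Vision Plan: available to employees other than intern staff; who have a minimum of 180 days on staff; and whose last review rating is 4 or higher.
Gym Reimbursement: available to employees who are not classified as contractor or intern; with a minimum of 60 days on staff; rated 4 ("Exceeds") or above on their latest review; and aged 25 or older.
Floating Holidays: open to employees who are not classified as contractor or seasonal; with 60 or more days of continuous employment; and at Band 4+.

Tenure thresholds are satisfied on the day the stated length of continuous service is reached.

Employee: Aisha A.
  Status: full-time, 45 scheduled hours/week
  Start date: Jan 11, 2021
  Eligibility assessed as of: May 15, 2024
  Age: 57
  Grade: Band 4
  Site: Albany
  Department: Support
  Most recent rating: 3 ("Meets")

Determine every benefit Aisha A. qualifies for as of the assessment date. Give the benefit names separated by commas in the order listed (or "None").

Service from Jan 11, 2021 to May 15, 2024: 1220 days.
Health Insurance — status full-time ✓; service 1220 days ≥ 6 months (≈180 days) ✓; site Albany ✓ → eligible.
Wellness Stipend — status full-time ✓ (not excluded); age 57 ≥ 18 ✓; 45 hrs/wk ≥ 35 ✓; dept Support ✗ → not eligible.
Stock Option Plan — status full-time ✓; service 1220 days ≥ 45 days ✓; grade Band 4 ≥ Band 3 ✓; 45 hrs/wk ≥ 25 ✓; eligible for Health Insurance ✓ → eligible.
Charitable Gift Match — status full-time ✓ (not excluded); service 1220 days ≥ 3 years (≈1095 days) ✓; 45 hrs/wk ≥ 30 ✓; dept Support ✗ → not eligible.
Vision Plan — status full-time ✓ (not excluded); service 1220 days ≥ 180 days ✓; rating 3 < 4 ✗ → not eligible.
Gym Reimbursement — status full-time ✓ (not excluded); service 1220 days ≥ 60 days ✓; rating 3 < 4 ✗ → not eligible.
Floating Holidays — status full-time ✓ (not excluded); service 1220 days ≥ 60 days ✓; grade Band 4 ≥ Band 4 ✓ → eligible.

Health Insurance, Stock Option Plan, Floating Holidays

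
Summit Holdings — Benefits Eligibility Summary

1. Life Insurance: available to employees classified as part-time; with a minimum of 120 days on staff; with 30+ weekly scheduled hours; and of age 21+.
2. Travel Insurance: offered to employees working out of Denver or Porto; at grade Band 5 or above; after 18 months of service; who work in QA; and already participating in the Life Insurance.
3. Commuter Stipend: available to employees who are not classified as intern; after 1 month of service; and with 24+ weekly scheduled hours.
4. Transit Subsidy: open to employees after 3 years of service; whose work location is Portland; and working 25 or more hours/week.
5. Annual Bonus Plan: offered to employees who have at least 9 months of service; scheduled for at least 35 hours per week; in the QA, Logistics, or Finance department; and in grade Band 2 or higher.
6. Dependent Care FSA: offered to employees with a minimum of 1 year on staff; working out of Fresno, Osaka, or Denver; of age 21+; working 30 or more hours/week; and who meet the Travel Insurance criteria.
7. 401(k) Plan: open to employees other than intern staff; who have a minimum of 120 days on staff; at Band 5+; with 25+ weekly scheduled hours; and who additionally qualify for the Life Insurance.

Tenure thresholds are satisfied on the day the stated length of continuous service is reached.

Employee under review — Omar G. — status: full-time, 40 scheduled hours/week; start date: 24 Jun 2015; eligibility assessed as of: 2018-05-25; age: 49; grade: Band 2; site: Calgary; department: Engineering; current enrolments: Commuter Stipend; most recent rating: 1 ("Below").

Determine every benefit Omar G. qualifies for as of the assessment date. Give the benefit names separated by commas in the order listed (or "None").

Service from 24 Jun 2015 to 2018-05-25: 1066 days.
Life Insurance — status full-time ✗ (requires part-time) → not eligible.
Travel Insurance — site Calgary ✗ (not Denver or Porto) → not eligible.
Commuter Stipend — status full-time ✓ (not excluded); service 1066 days ≥ 1 month (≈30 days) ✓; 40 hrs/wk ≥ 24 ✓ → eligible.
Transit Subsidy — service 1066 days < 3 years (≈1095 days) ✗ → not eligible.
Annual Bonus Plan — service 1066 days ≥ 9 months (≈270 days) ✓; 40 hrs/wk ≥ 35 ✓; dept Engineering ✗ → not eligible.
Dependent Care FSA — service 1066 days ≥ 1 year (≈365 days) ✓; site Calgary ✗ (not Fresno, Osaka, or Denver) → not eligible.
401(k) Plan — status full-time ✓ (not excluded); service 1066 days ≥ 120 days ✓; grade Band 2 < Band 5 ✗ → not eligible.

Commuter Stipend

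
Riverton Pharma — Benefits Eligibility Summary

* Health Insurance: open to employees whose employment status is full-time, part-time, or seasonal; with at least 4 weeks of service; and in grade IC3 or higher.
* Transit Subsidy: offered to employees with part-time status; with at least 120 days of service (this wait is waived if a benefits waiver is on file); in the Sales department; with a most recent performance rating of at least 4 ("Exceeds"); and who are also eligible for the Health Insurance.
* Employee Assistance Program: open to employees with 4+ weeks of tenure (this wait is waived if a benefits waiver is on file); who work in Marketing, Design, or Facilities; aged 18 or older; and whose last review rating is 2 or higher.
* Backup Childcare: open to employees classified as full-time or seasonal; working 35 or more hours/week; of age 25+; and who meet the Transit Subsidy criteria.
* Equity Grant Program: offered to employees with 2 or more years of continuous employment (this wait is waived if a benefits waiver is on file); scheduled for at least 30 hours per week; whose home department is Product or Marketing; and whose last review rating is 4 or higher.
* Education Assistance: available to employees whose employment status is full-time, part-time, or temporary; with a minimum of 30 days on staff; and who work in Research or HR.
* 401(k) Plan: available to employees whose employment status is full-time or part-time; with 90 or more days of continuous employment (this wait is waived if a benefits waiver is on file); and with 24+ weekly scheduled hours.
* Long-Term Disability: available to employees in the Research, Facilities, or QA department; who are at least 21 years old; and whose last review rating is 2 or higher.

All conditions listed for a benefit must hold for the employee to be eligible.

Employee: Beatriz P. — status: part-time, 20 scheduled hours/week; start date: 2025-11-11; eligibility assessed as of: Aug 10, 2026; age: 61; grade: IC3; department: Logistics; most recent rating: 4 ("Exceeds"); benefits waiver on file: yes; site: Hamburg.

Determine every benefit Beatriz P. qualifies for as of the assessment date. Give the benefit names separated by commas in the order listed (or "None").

Health Insurance

Service from 2025-11-11 to Aug 10, 2026: 272 days.
Health Insurance — status part-time ✓; service 272 days ≥ 4 weeks (≈28 days) ✓; grade IC3 ≥ IC3 ✓ → eligible.
Transit Subsidy — status part-time ✓; benefits waiver on file ✓; dept Logistics ✗ → not eligible.
Employee Assistance Program — benefits waiver on file ✓; dept Logistics ✗ → not eligible.
Backup Childcare — status part-time ✗ (requires full-time or seasonal) → not eligible.
Equity Grant Program — benefits waiver on file ✓; 20 hrs/wk < 30 ✗ → not eligible.
Education Assistance — status part-time ✓; service 272 days ≥ 30 days ✓; dept Logistics ✗ → not eligible.
401(k) Plan — status part-time ✓; benefits waiver on file ✓; 20 hrs/wk < 24 ✗ → not eligible.
Long-Term Disability — dept Logistics ✗ → not eligible.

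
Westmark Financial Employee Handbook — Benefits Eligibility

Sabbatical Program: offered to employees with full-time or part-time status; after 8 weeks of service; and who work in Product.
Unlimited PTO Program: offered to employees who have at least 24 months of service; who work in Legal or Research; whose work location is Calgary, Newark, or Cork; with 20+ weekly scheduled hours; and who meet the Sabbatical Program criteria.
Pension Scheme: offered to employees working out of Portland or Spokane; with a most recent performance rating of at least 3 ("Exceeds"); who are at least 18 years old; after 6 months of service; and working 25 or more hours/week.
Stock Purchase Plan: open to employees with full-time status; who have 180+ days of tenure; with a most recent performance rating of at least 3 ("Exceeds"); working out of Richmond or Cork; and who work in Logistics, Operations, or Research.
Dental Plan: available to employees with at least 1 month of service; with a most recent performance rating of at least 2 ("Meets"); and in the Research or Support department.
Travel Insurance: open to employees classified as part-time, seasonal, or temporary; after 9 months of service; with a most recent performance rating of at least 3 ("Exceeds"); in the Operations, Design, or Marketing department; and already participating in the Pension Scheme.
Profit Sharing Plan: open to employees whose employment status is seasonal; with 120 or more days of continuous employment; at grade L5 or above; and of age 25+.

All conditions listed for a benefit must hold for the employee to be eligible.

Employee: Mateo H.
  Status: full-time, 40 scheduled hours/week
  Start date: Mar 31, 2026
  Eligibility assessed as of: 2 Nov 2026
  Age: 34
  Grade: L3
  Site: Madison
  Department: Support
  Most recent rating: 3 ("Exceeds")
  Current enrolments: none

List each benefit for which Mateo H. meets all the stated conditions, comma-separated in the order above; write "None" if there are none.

Dental Plan

Service from Mar 31, 2026 to 2 Nov 2026: 216 days.
Sabbatical Program — status full-time ✓; service 216 days ≥ 8 weeks (≈56 days) ✓; dept Support ✗ → not eligible.
Unlimited PTO Program — service 216 days < 24 months (≈720 days) ✗ → not eligible.
Pension Scheme — site Madison ✗ (not Portland or Spokane) → not eligible.
Stock Purchase Plan — status full-time ✓; service 216 days ≥ 180 days ✓; rating 3 ≥ 3 ✓; site Madison ✗ (not Richmond or Cork) → not eligible.
Dental Plan — service 216 days ≥ 1 month (≈30 days) ✓; rating 3 ≥ 2 ✓; dept Support ✓ → eligible.
Travel Insurance — status full-time ✗ (requires part-time, seasonal, or temporary) → not eligible.
Profit Sharing Plan — status full-time ✗ (requires seasonal) → not eligible.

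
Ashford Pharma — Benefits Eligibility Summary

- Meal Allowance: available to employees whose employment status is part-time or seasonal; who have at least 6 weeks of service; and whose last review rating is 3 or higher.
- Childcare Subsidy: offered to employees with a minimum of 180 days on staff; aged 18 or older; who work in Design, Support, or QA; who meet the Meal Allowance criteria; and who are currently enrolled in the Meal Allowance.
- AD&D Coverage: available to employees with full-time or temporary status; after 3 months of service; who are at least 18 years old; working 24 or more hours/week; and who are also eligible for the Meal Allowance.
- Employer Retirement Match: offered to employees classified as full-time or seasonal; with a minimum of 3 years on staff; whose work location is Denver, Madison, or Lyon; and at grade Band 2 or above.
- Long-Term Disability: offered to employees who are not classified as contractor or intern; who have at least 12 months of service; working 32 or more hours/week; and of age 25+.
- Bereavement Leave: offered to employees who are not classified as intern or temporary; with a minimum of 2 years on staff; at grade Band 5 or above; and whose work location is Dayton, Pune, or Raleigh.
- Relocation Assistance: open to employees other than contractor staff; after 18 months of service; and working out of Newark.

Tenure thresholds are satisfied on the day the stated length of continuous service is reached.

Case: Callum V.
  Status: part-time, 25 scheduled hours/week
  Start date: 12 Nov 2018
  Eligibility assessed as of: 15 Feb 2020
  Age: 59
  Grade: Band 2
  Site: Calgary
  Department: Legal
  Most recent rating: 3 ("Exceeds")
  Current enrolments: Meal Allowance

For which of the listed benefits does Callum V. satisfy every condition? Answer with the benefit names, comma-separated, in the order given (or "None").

Meal Allowance

Service from 12 Nov 2018 to 15 Feb 2020: 460 days.
Meal Allowance — status part-time ✓; service 460 days ≥ 6 weeks (≈42 days) ✓; rating 3 ≥ 3 ✓ → eligible.
Childcare Subsidy — service 460 days ≥ 180 days ✓; age 59 ≥ 18 ✓; dept Legal ✗ → not eligible.
AD&D Coverage — status part-time ✗ (requires full-time or temporary) → not eligible.
Employer Retirement Match — status part-time ✗ (requires full-time or seasonal) → not eligible.
Long-Term Disability — status part-time ✓ (not excluded); service 460 days ≥ 12 months (≈360 days) ✓; 25 hrs/wk < 32 ✗ → not eligible.
Bereavement Leave — status part-time ✓ (not excluded); service 460 days < 2 years (≈730 days) ✗ → not eligible.
Relocation Assistance — status part-time ✓ (not excluded); service 460 days < 18 months (≈540 days) ✗ → not eligible.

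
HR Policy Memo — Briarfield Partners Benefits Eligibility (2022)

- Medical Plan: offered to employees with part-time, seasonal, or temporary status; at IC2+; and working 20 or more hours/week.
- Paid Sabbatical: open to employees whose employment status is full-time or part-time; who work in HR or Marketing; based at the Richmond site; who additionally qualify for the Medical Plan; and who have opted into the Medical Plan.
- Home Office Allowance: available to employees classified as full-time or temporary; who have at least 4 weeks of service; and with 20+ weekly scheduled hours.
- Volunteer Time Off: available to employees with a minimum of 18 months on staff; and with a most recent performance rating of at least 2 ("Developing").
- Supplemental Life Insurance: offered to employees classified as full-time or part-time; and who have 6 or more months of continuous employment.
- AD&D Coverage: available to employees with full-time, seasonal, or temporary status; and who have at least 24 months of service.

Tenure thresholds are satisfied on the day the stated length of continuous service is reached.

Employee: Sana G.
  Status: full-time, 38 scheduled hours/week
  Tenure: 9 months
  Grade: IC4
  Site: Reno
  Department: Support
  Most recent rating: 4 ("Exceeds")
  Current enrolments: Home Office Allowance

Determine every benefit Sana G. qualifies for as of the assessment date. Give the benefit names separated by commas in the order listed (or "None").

Home Office Allowance, Supplemental Life Insurance

Medical Plan — status full-time ✗ (requires part-time, seasonal, or temporary) → not eligible.
Paid Sabbatical — status full-time ✓; dept Support ✗ → not eligible.
Home Office Allowance — status full-time ✓; service 9 months ≥ 4 weeks (≈28 days) ✓; 38 hrs/wk ≥ 20 ✓ → eligible.
Volunteer Time Off — service 9 months < 18 months ✗ → not eligible.
Supplemental Life Insurance — status full-time ✓; service 9 months ≥ 6 months ✓ → eligible.
AD&D Coverage — status full-time ✓; service 9 months < 24 months ✗ → not eligible.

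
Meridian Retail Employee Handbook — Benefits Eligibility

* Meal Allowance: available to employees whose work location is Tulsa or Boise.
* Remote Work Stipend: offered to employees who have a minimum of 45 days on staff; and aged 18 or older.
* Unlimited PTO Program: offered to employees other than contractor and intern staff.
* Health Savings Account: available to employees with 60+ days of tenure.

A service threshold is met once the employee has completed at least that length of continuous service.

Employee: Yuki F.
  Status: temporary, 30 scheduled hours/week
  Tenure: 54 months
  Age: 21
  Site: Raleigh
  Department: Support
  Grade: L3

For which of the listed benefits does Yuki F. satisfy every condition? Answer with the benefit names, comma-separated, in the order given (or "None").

Meal Allowance — site Raleigh ✗ (not Tulsa or Boise) → not eligible.
Remote Work Stipend — service 54 months ≥ 45 days ✓; age 21 ≥ 18 ✓ → eligible.
Unlimited PTO Program — status temporary ✓ (not excluded) → eligible.
Health Savings Account — service 54 months ≥ 60 days ✓ → eligible.

Remote Work Stipend, Unlimited PTO Program, Health Savings Account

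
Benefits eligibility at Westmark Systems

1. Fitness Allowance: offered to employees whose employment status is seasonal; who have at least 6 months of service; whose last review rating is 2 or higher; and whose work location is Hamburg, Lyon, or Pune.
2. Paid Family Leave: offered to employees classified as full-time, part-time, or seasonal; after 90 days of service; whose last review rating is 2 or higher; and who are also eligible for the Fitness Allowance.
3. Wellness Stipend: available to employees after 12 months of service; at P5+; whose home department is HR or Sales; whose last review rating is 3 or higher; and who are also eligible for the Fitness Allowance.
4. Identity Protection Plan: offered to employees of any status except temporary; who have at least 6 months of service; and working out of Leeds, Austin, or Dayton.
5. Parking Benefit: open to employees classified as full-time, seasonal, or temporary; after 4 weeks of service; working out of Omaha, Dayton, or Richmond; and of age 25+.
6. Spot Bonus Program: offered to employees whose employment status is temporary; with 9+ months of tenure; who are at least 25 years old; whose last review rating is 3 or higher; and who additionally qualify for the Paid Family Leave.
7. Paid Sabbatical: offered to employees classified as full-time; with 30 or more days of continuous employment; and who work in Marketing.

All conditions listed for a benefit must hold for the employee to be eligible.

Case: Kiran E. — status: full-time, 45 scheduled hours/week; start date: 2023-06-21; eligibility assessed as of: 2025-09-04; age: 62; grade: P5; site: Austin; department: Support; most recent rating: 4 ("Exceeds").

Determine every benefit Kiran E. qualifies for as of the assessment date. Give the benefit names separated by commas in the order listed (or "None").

Identity Protection Plan

Service from 2023-06-21 to 2025-09-04: 806 days.
Fitness Allowance — status full-time ✗ (requires seasonal) → not eligible.
Paid Family Leave — status full-time ✓; service 806 days ≥ 90 days ✓; rating 4 ≥ 2 ✓; not eligible for Fitness Allowance ✗ → not eligible.
Wellness Stipend — service 806 days ≥ 12 months (≈360 days) ✓; grade P5 ≥ P5 ✓; dept Support ✗ → not eligible.
Identity Protection Plan — status full-time ✓ (not excluded); service 806 days ≥ 6 months (≈180 days) ✓; site Austin ✓ → eligible.
Parking Benefit — status full-time ✓; service 806 days ≥ 4 weeks (≈28 days) ✓; site Austin ✗ (not Omaha, Dayton, or Richmond) → not eligible.
Spot Bonus Program — status full-time ✗ (requires temporary) → not eligible.
Paid Sabbatical — status full-time ✓; service 806 days ≥ 30 days ✓; dept Support ✗ → not eligible.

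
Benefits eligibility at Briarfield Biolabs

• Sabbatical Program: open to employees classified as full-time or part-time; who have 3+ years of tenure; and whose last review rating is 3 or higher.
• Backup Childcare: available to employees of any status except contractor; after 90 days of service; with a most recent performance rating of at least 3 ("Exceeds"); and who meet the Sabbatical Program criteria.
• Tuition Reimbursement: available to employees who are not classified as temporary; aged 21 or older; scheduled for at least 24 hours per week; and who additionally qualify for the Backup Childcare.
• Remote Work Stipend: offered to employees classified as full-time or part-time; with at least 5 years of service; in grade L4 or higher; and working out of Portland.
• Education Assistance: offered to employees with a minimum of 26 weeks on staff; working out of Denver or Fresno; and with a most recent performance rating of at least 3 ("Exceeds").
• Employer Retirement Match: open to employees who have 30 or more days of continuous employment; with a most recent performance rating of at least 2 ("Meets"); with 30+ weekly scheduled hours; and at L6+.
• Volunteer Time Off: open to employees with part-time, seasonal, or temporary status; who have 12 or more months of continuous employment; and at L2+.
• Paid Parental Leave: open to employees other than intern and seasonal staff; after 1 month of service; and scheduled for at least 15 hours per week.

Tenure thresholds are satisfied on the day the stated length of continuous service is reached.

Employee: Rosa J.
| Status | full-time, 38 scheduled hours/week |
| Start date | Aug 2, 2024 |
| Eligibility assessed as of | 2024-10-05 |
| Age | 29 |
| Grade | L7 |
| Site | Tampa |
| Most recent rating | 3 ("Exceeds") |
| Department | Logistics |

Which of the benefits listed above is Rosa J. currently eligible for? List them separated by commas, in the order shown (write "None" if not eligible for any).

Service from Aug 2, 2024 to 2024-10-05: 64 days.
Sabbatical Program — status full-time ✓; service 64 days < 3 years (≈1095 days) ✗ → not eligible.
Backup Childcare — status full-time ✓ (not excluded); service 64 days < 90 days ✗ → not eligible.
Tuition Reimbursement — status full-time ✓ (not excluded); age 29 ≥ 21 ✓; 38 hrs/wk ≥ 24 ✓; not eligible for Backup Childcare ✗ → not eligible.
Remote Work Stipend — status full-time ✓; service 64 days < 5 years (≈1825 days) ✗ → not eligible.
Education Assistance — service 64 days < 26 weeks (≈182 days) ✗ → not eligible.
Employer Retirement Match — service 64 days ≥ 30 days ✓; rating 3 ≥ 2 ✓; 38 hrs/wk ≥ 30 ✓; grade L7 ≥ L6 ✓ → eligible.
Volunteer Time Off — status full-time ✗ (requires part-time, seasonal, or temporary) → not eligible.
Paid Parental Leave — status full-time ✓ (not excluded); service 64 days ≥ 1 month (≈30 days) ✓; 38 hrs/wk ≥ 15 ✓ → eligible.

Employer Retirement Match, Paid Parental Leave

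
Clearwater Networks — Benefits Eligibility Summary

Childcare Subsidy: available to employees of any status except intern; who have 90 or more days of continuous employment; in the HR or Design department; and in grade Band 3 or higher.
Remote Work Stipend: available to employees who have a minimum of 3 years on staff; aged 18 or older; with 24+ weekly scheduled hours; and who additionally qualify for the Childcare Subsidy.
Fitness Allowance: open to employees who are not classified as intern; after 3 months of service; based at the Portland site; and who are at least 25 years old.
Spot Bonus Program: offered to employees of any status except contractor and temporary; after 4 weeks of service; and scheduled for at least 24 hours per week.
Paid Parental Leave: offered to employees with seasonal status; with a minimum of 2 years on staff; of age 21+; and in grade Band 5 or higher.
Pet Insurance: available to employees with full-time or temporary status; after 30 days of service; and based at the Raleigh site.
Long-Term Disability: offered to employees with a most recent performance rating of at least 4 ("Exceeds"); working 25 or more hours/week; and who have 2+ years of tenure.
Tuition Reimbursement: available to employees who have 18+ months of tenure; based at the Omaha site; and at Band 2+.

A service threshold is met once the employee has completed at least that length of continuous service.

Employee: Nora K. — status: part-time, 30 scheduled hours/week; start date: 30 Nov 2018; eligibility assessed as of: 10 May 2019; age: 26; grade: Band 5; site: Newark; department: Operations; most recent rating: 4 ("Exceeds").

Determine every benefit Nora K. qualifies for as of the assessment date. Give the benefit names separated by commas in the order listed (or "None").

Service from 30 Nov 2018 to 10 May 2019: 161 days.
Childcare Subsidy — status part-time ✓ (not excluded); service 161 days ≥ 90 days ✓; dept Operations ✗ → not eligible.
Remote Work Stipend — service 161 days < 3 years (≈1095 days) ✗ → not eligible.
Fitness Allowance — status part-time ✓ (not excluded); service 161 days ≥ 3 months (≈90 days) ✓; site Newark ✗ (not Portland) → not eligible.
Spot Bonus Program — status part-time ✓ (not excluded); service 161 days ≥ 4 weeks (≈28 days) ✓; 30 hrs/wk ≥ 24 ✓ → eligible.
Paid Parental Leave — status part-time ✗ (requires seasonal) → not eligible.
Pet Insurance — status part-time ✗ (requires full-time or temporary) → not eligible.
Long-Term Disability — rating 4 ≥ 4 ✓; 30 hrs/wk ≥ 25 ✓; service 161 days < 2 years (≈730 days) ✗ → not eligible.
Tuition Reimbursement — service 161 days < 18 months (≈540 days) ✗ → not eligible.

Spot Bonus Program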